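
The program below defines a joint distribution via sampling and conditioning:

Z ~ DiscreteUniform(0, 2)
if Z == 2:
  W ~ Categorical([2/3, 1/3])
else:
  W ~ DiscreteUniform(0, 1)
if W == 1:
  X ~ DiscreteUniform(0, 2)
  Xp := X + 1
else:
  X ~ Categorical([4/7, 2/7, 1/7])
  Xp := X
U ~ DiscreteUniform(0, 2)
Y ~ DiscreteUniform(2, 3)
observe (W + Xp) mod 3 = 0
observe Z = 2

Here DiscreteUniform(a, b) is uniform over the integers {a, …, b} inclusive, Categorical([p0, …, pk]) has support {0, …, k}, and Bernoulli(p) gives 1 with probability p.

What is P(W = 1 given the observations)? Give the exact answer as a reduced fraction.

Enumerate traces; 12 have nonzero weight after conditioning:
  (Z=2, W=0, X=0, U=0, Y=2) weight 4/189
  (Z=2, W=0, X=0, U=0, Y=3) weight 4/189
  (Z=2, W=0, X=0, U=1, Y=2) weight 4/189
  (Z=2, W=0, X=0, U=1, Y=3) weight 4/189
  (Z=2, W=0, X=0, U=2, Y=2) weight 4/189
  (Z=2, W=0, X=0, U=2, Y=3) weight 4/189
  (Z=2, W=1, X=1, U=0, Y=2) weight 1/162
  (Z=2, W=1, X=1, U=0, Y=3) weight 1/162
  … 4 more
Group by W:
  weight(W=0) = 8/63
  weight(W=1) = 1/27
Total weight = 8/63 + 1/27 = 31/189
P(W=0 | obs) = 8/63 / 31/189 = 24/31
P(W=1 | obs) = 1/27 / 31/189 = 7/31

P(W = 1 | obs) = 7/31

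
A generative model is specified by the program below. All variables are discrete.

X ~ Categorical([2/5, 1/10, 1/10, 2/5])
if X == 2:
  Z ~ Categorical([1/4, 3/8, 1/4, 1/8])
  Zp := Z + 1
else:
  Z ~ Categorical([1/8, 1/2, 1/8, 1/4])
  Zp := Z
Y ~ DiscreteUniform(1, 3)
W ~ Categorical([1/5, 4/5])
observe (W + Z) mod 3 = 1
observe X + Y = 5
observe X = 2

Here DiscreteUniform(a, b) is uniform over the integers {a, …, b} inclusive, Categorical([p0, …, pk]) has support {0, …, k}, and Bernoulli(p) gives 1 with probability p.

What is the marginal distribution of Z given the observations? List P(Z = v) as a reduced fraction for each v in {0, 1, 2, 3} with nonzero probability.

Enumerate traces; 3 have nonzero weight after conditioning:
  (X=2, Z=0, Y=3, W=1) weight 1/150
  (X=2, Z=1, Y=3, W=0) weight 1/400
  (X=2, Z=3, Y=3, W=1) weight 1/300
Group by Z:
  weight(Z=0) = 1/150
  weight(Z=1) = 1/400
  weight(Z=3) = 1/300
Total weight = 1/150 + 1/400 + 1/300 = 1/80
P(Z=0 | obs) = 1/150 / 1/80 = 8/15
P(Z=1 | obs) = 1/400 / 1/80 = 1/5
P(Z=3 | obs) = 1/300 / 1/80 = 4/15

P(Z=0) = 8/15, P(Z=1) = 1/5, P(Z=3) = 4/15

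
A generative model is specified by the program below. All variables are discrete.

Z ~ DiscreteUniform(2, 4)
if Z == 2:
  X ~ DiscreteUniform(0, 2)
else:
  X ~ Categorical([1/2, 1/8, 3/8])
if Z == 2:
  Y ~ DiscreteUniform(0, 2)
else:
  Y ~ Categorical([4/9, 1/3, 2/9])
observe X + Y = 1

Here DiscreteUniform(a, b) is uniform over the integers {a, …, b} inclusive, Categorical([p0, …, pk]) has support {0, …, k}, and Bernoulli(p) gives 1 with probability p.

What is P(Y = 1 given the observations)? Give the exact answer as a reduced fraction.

Enumerate traces; 6 have nonzero weight after conditioning:
  (Z=2, X=0, Y=1) weight 1/27
  (Z=2, X=1, Y=0) weight 1/27
  (Z=3, X=0, Y=1) weight 1/18
  (Z=3, X=1, Y=0) weight 1/54
  (Z=4, X=0, Y=1) weight 1/18
  (Z=4, X=1, Y=0) weight 1/54
Group by Y:
  weight(Y=0) = 2/27
  weight(Y=1) = 4/27
Total weight = 2/27 + 4/27 = 2/9
P(Y=0 | obs) = 2/27 / 2/9 = 1/3
P(Y=1 | obs) = 4/27 / 2/9 = 2/3

P(Y = 1 | obs) = 2/3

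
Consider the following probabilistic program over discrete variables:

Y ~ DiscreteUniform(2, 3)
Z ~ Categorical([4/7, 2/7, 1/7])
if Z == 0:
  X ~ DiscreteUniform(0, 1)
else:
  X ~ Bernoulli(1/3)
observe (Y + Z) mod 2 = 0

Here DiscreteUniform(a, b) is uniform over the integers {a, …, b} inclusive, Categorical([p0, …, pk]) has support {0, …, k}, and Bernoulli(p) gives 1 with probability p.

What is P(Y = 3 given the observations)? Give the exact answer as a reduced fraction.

P(Y = 3 | obs) = 2/7

Enumerate traces; 6 have nonzero weight after conditioning:
  (Y=2, Z=0, X=0) weight 1/7
  (Y=2, Z=0, X=1) weight 1/7
  (Y=2, Z=2, X=0) weight 1/21
  (Y=2, Z=2, X=1) weight 1/42
  (Y=3, Z=1, X=0) weight 2/21
  (Y=3, Z=1, X=1) weight 1/21
Group by Y:
  weight(Y=2) = 5/14
  weight(Y=3) = 1/7
Total weight = 5/14 + 1/7 = 1/2
P(Y=2 | obs) = 5/14 / 1/2 = 5/7
P(Y=3 | obs) = 1/7 / 1/2 = 2/7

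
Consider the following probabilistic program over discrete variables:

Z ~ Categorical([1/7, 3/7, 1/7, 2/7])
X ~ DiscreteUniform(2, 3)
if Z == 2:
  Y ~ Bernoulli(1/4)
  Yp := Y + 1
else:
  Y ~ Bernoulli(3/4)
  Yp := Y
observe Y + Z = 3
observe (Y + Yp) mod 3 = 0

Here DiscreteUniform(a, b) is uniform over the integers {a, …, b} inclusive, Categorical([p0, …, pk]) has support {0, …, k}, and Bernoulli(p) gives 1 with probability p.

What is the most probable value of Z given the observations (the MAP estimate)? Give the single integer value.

argmax_v P(Z = v | obs) = 3

Enumerate traces; 4 have nonzero weight after conditioning:
  (Z=2, X=2, Y=1) weight 1/56
  (Z=2, X=3, Y=1) weight 1/56
  (Z=3, X=2, Y=0) weight 1/28
  (Z=3, X=3, Y=0) weight 1/28
Group by Z:
  weight(Z=2) = 1/28
  weight(Z=3) = 1/14
Total weight = 1/28 + 1/14 = 3/28
P(Z=2 | obs) = 1/28 / 3/28 = 1/3
P(Z=3 | obs) = 1/14 / 3/28 = 2/3
argmax = 3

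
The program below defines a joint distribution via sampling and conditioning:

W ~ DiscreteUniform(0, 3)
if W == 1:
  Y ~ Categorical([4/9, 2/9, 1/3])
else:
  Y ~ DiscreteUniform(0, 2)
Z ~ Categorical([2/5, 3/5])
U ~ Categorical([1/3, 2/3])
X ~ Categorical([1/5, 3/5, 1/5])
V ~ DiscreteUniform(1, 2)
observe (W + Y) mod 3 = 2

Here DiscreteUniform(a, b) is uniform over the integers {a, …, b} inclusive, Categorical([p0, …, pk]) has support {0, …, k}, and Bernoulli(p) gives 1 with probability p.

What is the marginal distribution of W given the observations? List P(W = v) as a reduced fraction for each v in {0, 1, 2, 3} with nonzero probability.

P(W=0) = 3/11, P(W=1) = 2/11, P(W=2) = 3/11, P(W=3) = 3/11

Enumerate traces; 96 have nonzero weight after conditioning:
  (W=0, Y=2, Z=0, U=0, X=0, V=1) weight 1/900
  (W=0, Y=2, Z=0, U=0, X=0, V=2) weight 1/900
  (W=0, Y=2, Z=0, U=0, X=1, V=1) weight 1/300
  (W=0, Y=2, Z=0, U=0, X=1, V=2) weight 1/300
  (W=0, Y=2, Z=0, U=0, X=2, V=1) weight 1/900
  (W=0, Y=2, Z=0, U=0, X=2, V=2) weight 1/900
  (W=0, Y=2, Z=0, U=1, X=0, V=1) weight 1/450
  (W=0, Y=2, Z=0, U=1, X=0, V=2) weight 1/450
  (W=1, Y=1, Z=0, U=0, X=0, V=1) weight 1/1350
  (W=2, Y=0, Z=0, U=0, X=0, V=1) weight 1/900
  … 86 more
Group by W:
  weight(W=0) = 1/12
  weight(W=1) = 1/18
  weight(W=2) = 1/12
  weight(W=3) = 1/12
Total weight = 1/12 + 1/18 + 1/12 + 1/12 = 11/36
P(W=0 | obs) = 1/12 / 11/36 = 3/11
P(W=1 | obs) = 1/18 / 11/36 = 2/11
P(W=2 | obs) = 1/12 / 11/36 = 3/11
P(W=3 | obs) = 1/12 / 11/36 = 3/11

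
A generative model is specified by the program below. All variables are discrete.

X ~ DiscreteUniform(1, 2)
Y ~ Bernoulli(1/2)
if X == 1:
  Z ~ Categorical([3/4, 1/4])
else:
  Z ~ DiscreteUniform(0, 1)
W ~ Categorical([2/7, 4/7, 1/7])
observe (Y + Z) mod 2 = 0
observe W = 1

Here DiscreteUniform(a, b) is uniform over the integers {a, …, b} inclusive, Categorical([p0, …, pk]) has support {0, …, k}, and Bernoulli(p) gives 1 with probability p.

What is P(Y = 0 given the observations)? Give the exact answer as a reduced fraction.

Enumerate traces; 4 have nonzero weight after conditioning:
  (X=1, Y=0, Z=0, W=1) weight 3/28
  (X=1, Y=1, Z=1, W=1) weight 1/28
  (X=2, Y=0, Z=0, W=1) weight 1/14
  (X=2, Y=1, Z=1, W=1) weight 1/14
Group by Y:
  weight(Y=0) = 5/28
  weight(Y=1) = 3/28
Total weight = 5/28 + 3/28 = 2/7
P(Y=0 | obs) = 5/28 / 2/7 = 5/8
P(Y=1 | obs) = 3/28 / 2/7 = 3/8

P(Y = 0 | obs) = 5/8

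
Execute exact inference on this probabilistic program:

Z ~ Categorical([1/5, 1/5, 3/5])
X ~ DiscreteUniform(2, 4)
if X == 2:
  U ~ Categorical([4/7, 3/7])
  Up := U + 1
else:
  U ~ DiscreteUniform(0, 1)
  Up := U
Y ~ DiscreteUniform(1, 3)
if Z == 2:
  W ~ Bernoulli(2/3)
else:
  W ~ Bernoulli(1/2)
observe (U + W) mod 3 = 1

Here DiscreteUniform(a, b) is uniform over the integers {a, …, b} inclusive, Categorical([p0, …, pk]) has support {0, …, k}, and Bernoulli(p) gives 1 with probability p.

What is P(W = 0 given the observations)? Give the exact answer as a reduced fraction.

Enumerate traces; 54 have nonzero weight after conditioning:
  (Z=0, X=2, U=0, Y=1, W=1) weight 2/315
  (Z=0, X=2, U=0, Y=2, W=1) weight 2/315
  (Z=0, X=2, U=0, Y=3, W=1) weight 2/315
  (Z=0, X=2, U=1, Y=1, W=0) weight 1/210
  (Z=0, X=2, U=1, Y=2, W=0) weight 1/210
  (Z=0, X=2, U=1, Y=3, W=0) weight 1/210
  (Z=0, X=3, U=0, Y=1, W=1) weight 1/180
  (Z=0, X=3, U=0, Y=2, W=1) weight 1/180
  … 46 more
Group by W:
  weight(W=0) = 4/21
  weight(W=1) = 11/35
Total weight = 4/21 + 11/35 = 53/105
P(W=0 | obs) = 4/21 / 53/105 = 20/53
P(W=1 | obs) = 11/35 / 53/105 = 33/53

P(W = 0 | obs) = 20/53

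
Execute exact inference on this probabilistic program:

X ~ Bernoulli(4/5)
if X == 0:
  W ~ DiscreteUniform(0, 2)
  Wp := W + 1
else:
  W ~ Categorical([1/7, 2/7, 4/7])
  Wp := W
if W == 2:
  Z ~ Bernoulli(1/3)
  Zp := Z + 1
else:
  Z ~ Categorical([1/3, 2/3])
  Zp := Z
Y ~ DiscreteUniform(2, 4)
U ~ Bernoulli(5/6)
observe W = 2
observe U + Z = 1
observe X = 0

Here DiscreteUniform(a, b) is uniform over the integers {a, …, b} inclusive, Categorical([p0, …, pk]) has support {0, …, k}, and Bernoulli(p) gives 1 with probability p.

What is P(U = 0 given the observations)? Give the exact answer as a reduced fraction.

P(U = 0 | obs) = 1/11

Enumerate traces; 6 have nonzero weight after conditioning:
  (X=0, W=2, Z=0, Y=2, U=1) weight 1/81
  (X=0, W=2, Z=0, Y=3, U=1) weight 1/81
  (X=0, W=2, Z=0, Y=4, U=1) weight 1/81
  (X=0, W=2, Z=1, Y=2, U=0) weight 1/810
  (X=0, W=2, Z=1, Y=3, U=0) weight 1/810
  (X=0, W=2, Z=1, Y=4, U=0) weight 1/810
Group by U:
  weight(U=0) = 1/270
  weight(U=1) = 1/27
Total weight = 1/270 + 1/27 = 11/270
P(U=0 | obs) = 1/270 / 11/270 = 1/11
P(U=1 | obs) = 1/27 / 11/270 = 10/11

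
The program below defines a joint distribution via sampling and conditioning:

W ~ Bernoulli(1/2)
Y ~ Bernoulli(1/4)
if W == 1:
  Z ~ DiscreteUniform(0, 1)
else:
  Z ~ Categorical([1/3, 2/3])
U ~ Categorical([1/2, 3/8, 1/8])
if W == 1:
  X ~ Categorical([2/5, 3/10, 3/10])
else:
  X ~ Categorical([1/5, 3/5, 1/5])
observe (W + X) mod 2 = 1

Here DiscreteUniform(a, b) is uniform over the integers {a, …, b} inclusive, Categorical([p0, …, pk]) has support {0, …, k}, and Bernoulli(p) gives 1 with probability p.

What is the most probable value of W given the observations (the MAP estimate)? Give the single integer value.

argmax_v P(W = v | obs) = 1

Enumerate traces; 36 have nonzero weight after conditioning:
  (W=0, Y=0, Z=0, U=0, X=1) weight 3/80
  (W=0, Y=0, Z=0, U=1, X=1) weight 9/320
  (W=0, Y=0, Z=0, U=2, X=1) weight 3/320
  (W=0, Y=0, Z=1, U=0, X=1) weight 3/40
  (W=0, Y=0, Z=1, U=1, X=1) weight 9/160
  (W=0, Y=0, Z=1, U=2, X=1) weight 3/160
  (W=0, Y=1, Z=0, U=0, X=1) weight 1/80
  (W=0, Y=1, Z=0, U=1, X=1) weight 3/320
  (W=1, Y=0, Z=0, U=0, X=0) weight 3/80
  … 27 more
Group by W:
  weight(W=0) = 3/10
  weight(W=1) = 7/20
Total weight = 3/10 + 7/20 = 13/20
P(W=0 | obs) = 3/10 / 13/20 = 6/13
P(W=1 | obs) = 7/20 / 13/20 = 7/13
argmax = 1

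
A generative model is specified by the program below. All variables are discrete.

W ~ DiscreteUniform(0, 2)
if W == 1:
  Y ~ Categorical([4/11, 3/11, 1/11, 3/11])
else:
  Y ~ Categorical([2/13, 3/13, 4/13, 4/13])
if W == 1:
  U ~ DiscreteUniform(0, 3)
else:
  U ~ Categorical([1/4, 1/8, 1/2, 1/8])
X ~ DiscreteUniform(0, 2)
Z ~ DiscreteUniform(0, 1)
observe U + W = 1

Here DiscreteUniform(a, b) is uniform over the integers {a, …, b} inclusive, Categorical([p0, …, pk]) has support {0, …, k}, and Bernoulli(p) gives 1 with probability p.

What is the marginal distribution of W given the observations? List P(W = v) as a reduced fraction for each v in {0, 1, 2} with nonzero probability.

Enumerate traces; 48 have nonzero weight after conditioning:
  (W=0, Y=0, U=1, X=0, Z=0) weight 1/936
  (W=0, Y=0, U=1, X=0, Z=1) weight 1/936
  (W=0, Y=0, U=1, X=1, Z=0) weight 1/936
  (W=0, Y=0, U=1, X=1, Z=1) weight 1/936
  (W=0, Y=0, U=1, X=2, Z=0) weight 1/936
  (W=0, Y=0, U=1, X=2, Z=1) weight 1/936
  (W=0, Y=1, U=1, X=0, Z=0) weight 1/624
  (W=0, Y=1, U=1, X=0, Z=1) weight 1/624
  (W=1, Y=0, U=0, X=0, Z=0) weight 1/198
  … 39 more
Group by W:
  weight(W=0) = 1/24
  weight(W=1) = 1/12
Total weight = 1/24 + 1/12 = 1/8
P(W=0 | obs) = 1/24 / 1/8 = 1/3
P(W=1 | obs) = 1/12 / 1/8 = 2/3

P(W=0) = 1/3, P(W=1) = 2/3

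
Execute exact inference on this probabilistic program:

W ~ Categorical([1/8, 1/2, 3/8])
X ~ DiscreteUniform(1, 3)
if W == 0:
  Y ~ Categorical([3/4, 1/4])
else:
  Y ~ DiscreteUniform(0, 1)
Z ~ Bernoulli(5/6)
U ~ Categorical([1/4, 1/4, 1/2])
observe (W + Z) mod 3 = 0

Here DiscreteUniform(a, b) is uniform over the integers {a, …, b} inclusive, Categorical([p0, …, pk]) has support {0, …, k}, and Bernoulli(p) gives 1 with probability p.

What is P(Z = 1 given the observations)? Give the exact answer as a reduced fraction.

Enumerate traces; 36 have nonzero weight after conditioning:
  (W=0, X=1, Y=0, Z=0, U=0) weight 1/768
  (W=0, X=1, Y=0, Z=0, U=1) weight 1/768
  (W=0, X=1, Y=0, Z=0, U=2) weight 1/384
  (W=0, X=1, Y=1, Z=0, U=0) weight 1/2304
  (W=0, X=1, Y=1, Z=0, U=1) weight 1/2304
  (W=0, X=1, Y=1, Z=0, U=2) weight 1/1152
  (W=0, X=2, Y=0, Z=0, U=0) weight 1/768
  (W=0, X=2, Y=0, Z=0, U=1) weight 1/768
  (W=2, X=1, Y=0, Z=1, U=0) weight 5/384
  … 27 more
Group by Z:
  weight(Z=0) = 1/48
  weight(Z=1) = 5/16
Total weight = 1/48 + 5/16 = 1/3
P(Z=0 | obs) = 1/48 / 1/3 = 1/16
P(Z=1 | obs) = 5/16 / 1/3 = 15/16

P(Z = 1 | obs) = 15/16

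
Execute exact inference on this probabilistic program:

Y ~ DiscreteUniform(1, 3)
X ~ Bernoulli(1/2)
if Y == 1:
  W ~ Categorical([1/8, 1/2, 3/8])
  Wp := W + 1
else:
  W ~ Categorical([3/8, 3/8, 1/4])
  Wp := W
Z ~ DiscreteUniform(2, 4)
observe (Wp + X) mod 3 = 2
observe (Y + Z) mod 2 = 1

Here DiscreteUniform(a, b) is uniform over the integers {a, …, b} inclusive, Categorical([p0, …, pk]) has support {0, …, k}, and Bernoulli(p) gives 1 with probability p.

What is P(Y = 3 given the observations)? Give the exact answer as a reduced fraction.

P(Y = 3 | obs) = 2/5

Enumerate traces; 10 have nonzero weight after conditioning:
  (Y=1, X=0, W=1, Z=2) weight 1/36
  (Y=1, X=0, W=1, Z=4) weight 1/36
  (Y=1, X=1, W=0, Z=2) weight 1/144
  (Y=1, X=1, W=0, Z=4) weight 1/144
  (Y=2, X=0, W=2, Z=3) weight 1/72
  (Y=2, X=1, W=1, Z=3) weight 1/48
  (Y=3, X=0, W=2, Z=2) weight 1/72
  (Y=3, X=0, W=2, Z=4) weight 1/72
  … 2 more
Group by Y:
  weight(Y=1) = 5/72
  weight(Y=2) = 5/144
  weight(Y=3) = 5/72
Total weight = 5/72 + 5/144 + 5/72 = 25/144
P(Y=1 | obs) = 5/72 / 25/144 = 2/5
P(Y=2 | obs) = 5/144 / 25/144 = 1/5
P(Y=3 | obs) = 5/72 / 25/144 = 2/5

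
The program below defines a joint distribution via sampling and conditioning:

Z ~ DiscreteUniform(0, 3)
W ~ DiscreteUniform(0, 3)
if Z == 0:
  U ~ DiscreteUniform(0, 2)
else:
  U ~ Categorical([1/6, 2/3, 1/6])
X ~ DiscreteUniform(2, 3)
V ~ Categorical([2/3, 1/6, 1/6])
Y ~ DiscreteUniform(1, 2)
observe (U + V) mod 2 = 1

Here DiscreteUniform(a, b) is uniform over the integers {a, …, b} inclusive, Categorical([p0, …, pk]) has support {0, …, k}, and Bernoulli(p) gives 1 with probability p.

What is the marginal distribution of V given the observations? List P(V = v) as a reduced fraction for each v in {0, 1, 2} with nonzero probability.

P(V=0) = 7/10, P(V=1) = 1/8, P(V=2) = 7/40

Enumerate traces; 256 have nonzero weight after conditioning:
  (Z=0, W=0, U=0, X=2, V=1, Y=1) weight 1/1152
  (Z=0, W=0, U=0, X=2, V=1, Y=2) weight 1/1152
  (Z=0, W=0, U=0, X=3, V=1, Y=1) weight 1/1152
  (Z=0, W=0, U=0, X=3, V=1, Y=2) weight 1/1152
  (Z=0, W=0, U=1, X=2, V=0, Y=1) weight 1/288
  (Z=0, W=0, U=1, X=2, V=0, Y=2) weight 1/288
  (Z=0, W=0, U=1, X=2, V=2, Y=1) weight 1/1152
  (Z=0, W=0, U=1, X=2, V=2, Y=2) weight 1/1152
  … 248 more
Group by V:
  weight(V=0) = 7/18
  weight(V=1) = 5/72
  weight(V=2) = 7/72
Total weight = 7/18 + 5/72 + 7/72 = 5/9
P(V=0 | obs) = 7/18 / 5/9 = 7/10
P(V=1 | obs) = 5/72 / 5/9 = 1/8
P(V=2 | obs) = 7/72 / 5/9 = 7/40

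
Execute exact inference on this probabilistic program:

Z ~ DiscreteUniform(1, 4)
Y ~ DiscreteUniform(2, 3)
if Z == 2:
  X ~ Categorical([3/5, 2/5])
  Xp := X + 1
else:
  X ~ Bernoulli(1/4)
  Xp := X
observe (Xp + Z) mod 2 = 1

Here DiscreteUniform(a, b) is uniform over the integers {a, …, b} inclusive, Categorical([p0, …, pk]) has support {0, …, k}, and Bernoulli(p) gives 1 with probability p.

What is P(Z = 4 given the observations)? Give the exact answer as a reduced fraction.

Enumerate traces; 8 have nonzero weight after conditioning:
  (Z=1, Y=2, X=0) weight 3/32
  (Z=1, Y=3, X=0) weight 3/32
  (Z=2, Y=2, X=0) weight 3/40
  (Z=2, Y=3, X=0) weight 3/40
  (Z=3, Y=2, X=0) weight 3/32
  (Z=3, Y=3, X=0) weight 3/32
  (Z=4, Y=2, X=1) weight 1/32
  (Z=4, Y=3, X=1) weight 1/32
Group by Z:
  weight(Z=1) = 3/16
  weight(Z=2) = 3/20
  weight(Z=3) = 3/16
  weight(Z=4) = 1/16
Total weight = 3/16 + 3/20 + 3/16 + 1/16 = 47/80
P(Z=1 | obs) = 3/16 / 47/80 = 15/47
P(Z=2 | obs) = 3/20 / 47/80 = 12/47
P(Z=3 | obs) = 3/16 / 47/80 = 15/47
P(Z=4 | obs) = 1/16 / 47/80 = 5/47

P(Z = 4 | obs) = 5/47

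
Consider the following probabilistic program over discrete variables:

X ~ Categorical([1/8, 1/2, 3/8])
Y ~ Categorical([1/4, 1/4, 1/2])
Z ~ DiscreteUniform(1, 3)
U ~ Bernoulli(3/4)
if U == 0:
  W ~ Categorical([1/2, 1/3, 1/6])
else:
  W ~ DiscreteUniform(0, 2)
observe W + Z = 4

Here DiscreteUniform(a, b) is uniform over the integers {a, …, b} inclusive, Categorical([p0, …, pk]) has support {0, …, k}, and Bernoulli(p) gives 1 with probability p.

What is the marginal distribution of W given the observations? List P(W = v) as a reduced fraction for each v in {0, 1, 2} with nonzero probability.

Enumerate traces; 36 have nonzero weight after conditioning:
  (X=0, Y=0, Z=2, U=0, W=2) weight 1/2304
  (X=0, Y=0, Z=2, U=1, W=2) weight 1/384
  (X=0, Y=0, Z=3, U=0, W=1) weight 1/1152
  (X=0, Y=0, Z=3, U=1, W=1) weight 1/384
  (X=0, Y=1, Z=2, U=0, W=2) weight 1/2304
  (X=0, Y=1, Z=2, U=1, W=2) weight 1/384
  (X=0, Y=1, Z=3, U=0, W=1) weight 1/1152
  (X=0, Y=1, Z=3, U=1, W=1) weight 1/384
  … 28 more
Group by W:
  weight(W=1) = 1/9
  weight(W=2) = 7/72
Total weight = 1/9 + 7/72 = 5/24
P(W=1 | obs) = 1/9 / 5/24 = 8/15
P(W=2 | obs) = 7/72 / 5/24 = 7/15

P(W=1) = 8/15, P(W=2) = 7/15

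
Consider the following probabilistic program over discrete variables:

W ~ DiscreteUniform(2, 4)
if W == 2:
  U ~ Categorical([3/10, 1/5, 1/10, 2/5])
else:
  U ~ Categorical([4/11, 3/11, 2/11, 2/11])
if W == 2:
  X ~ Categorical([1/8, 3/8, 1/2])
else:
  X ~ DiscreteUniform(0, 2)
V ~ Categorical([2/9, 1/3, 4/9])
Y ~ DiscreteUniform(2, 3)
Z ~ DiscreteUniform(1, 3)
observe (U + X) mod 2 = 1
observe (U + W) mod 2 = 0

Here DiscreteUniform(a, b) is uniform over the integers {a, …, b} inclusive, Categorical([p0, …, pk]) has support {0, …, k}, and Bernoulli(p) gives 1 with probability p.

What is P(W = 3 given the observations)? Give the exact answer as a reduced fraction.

P(W = 3 | obs) = 200/419

Enumerate traces; 144 have nonzero weight after conditioning:
  (W=2, U=0, X=1, V=0, Y=2, Z=1) weight 1/720
  (W=2, U=0, X=1, V=0, Y=2, Z=2) weight 1/720
  (W=2, U=0, X=1, V=0, Y=2, Z=3) weight 1/720
  (W=2, U=0, X=1, V=0, Y=3, Z=1) weight 1/720
  (W=2, U=0, X=1, V=0, Y=3, Z=2) weight 1/720
  (W=2, U=0, X=1, V=0, Y=3, Z=3) weight 1/720
  (W=2, U=0, X=1, V=1, Y=2, Z=1) weight 1/480
  (W=2, U=0, X=1, V=1, Y=2, Z=2) weight 1/480
  (W=3, U=1, X=0, V=0, Y=2, Z=1) weight 1/891
  (W=4, U=0, X=1, V=0, Y=2, Z=1) weight 4/2673
  … 134 more
Group by W:
  weight(W=2) = 1/20
  weight(W=3) = 10/99
  weight(W=4) = 2/33
Total weight = 1/20 + 10/99 + 2/33 = 419/1980
P(W=2 | obs) = 1/20 / 419/1980 = 99/419
P(W=3 | obs) = 10/99 / 419/1980 = 200/419
P(W=4 | obs) = 2/33 / 419/1980 = 120/419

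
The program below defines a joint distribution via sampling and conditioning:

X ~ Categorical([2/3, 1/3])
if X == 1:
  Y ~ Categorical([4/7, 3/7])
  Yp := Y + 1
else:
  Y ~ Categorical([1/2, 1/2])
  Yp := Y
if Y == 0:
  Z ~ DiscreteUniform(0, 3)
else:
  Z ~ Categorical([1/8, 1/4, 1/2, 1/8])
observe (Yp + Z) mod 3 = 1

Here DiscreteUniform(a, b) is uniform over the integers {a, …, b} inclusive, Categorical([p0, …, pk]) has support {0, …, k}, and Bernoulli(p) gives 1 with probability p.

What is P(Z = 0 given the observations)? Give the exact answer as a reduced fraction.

P(Z = 0 | obs) = 15/56

Enumerate traces; 6 have nonzero weight after conditioning:
  (X=0, Y=0, Z=1) weight 1/12
  (X=0, Y=1, Z=0) weight 1/24
  (X=0, Y=1, Z=3) weight 1/24
  (X=1, Y=0, Z=0) weight 1/21
  (X=1, Y=0, Z=3) weight 1/21
  (X=1, Y=1, Z=2) weight 1/14
Group by Z:
  weight(Z=0) = 5/56
  weight(Z=1) = 1/12
  weight(Z=2) = 1/14
  weight(Z=3) = 5/56
Total weight = 5/56 + 1/12 + 1/14 + 5/56 = 1/3
P(Z=0 | obs) = 5/56 / 1/3 = 15/56
P(Z=1 | obs) = 1/12 / 1/3 = 1/4
P(Z=2 | obs) = 1/14 / 1/3 = 3/14
P(Z=3 | obs) = 5/56 / 1/3 = 15/56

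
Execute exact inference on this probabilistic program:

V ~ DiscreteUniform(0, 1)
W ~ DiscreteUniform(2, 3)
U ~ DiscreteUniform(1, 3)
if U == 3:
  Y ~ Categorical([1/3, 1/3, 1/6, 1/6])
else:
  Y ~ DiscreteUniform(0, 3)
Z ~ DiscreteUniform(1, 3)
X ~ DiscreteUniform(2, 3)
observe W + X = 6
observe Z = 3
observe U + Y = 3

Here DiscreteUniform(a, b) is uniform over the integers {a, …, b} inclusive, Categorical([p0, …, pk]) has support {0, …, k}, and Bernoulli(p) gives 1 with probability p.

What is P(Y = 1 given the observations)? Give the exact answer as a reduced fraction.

Enumerate traces; 6 have nonzero weight after conditioning:
  (V=0, W=3, U=1, Y=2, Z=3, X=3) weight 1/288
  (V=0, W=3, U=2, Y=1, Z=3, X=3) weight 1/288
  (V=0, W=3, U=3, Y=0, Z=3, X=3) weight 1/216
  (V=1, W=3, U=1, Y=2, Z=3, X=3) weight 1/288
  (V=1, W=3, U=2, Y=1, Z=3, X=3) weight 1/288
  (V=1, W=3, U=3, Y=0, Z=3, X=3) weight 1/216
Group by Y:
  weight(Y=0) = 1/108
  weight(Y=1) = 1/144
  weight(Y=2) = 1/144
Total weight = 1/108 + 1/144 + 1/144 = 5/216
P(Y=0 | obs) = 1/108 / 5/216 = 2/5
P(Y=1 | obs) = 1/144 / 5/216 = 3/10
P(Y=2 | obs) = 1/144 / 5/216 = 3/10

P(Y = 1 | obs) = 3/10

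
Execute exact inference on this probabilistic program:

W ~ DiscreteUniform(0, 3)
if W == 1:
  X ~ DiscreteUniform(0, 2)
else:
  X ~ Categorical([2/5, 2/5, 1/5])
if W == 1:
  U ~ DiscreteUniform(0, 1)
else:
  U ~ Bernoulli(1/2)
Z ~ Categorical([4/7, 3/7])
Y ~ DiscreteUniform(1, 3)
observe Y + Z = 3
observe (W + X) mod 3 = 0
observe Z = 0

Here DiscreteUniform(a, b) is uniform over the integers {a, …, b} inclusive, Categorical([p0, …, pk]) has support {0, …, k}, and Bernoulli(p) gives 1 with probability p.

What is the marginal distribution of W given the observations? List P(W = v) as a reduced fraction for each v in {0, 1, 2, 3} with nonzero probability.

Enumerate traces; 8 have nonzero weight after conditioning:
  (W=0, X=0, U=0, Z=0, Y=3) weight 1/105
  (W=0, X=0, U=1, Z=0, Y=3) weight 1/105
  (W=1, X=2, U=0, Z=0, Y=3) weight 1/126
  (W=1, X=2, U=1, Z=0, Y=3) weight 1/126
  (W=2, X=1, U=0, Z=0, Y=3) weight 1/105
  (W=2, X=1, U=1, Z=0, Y=3) weight 1/105
  (W=3, X=0, U=0, Z=0, Y=3) weight 1/105
  (W=3, X=0, U=1, Z=0, Y=3) weight 1/105
Group by W:
  weight(W=0) = 2/105
  weight(W=1) = 1/63
  weight(W=2) = 2/105
  weight(W=3) = 2/105
Total weight = 2/105 + 1/63 + 2/105 + 2/105 = 23/315
P(W=0 | obs) = 2/105 / 23/315 = 6/23
P(W=1 | obs) = 1/63 / 23/315 = 5/23
P(W=2 | obs) = 2/105 / 23/315 = 6/23
P(W=3 | obs) = 2/105 / 23/315 = 6/23

P(W=0) = 6/23, P(W=1) = 5/23, P(W=2) = 6/23, P(W=3) = 6/23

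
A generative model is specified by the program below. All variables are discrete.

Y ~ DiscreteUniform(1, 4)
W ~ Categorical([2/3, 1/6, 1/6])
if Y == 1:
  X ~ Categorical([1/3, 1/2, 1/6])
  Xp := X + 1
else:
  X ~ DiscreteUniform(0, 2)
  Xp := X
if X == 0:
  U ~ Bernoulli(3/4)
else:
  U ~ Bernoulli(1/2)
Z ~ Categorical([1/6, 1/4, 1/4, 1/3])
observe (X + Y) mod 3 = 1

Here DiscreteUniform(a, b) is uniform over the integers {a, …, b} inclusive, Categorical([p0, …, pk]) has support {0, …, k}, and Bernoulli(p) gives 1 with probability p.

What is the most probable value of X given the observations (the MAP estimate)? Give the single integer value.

Enumerate traces; 96 have nonzero weight after conditioning:
  (Y=1, W=0, X=0, U=0, Z=0) weight 1/432
  (Y=1, W=0, X=0, U=0, Z=1) weight 1/288
  (Y=1, W=0, X=0, U=0, Z=2) weight 1/288
  (Y=1, W=0, X=0, U=0, Z=3) weight 1/216
  (Y=1, W=0, X=0, U=1, Z=0) weight 1/144
  (Y=1, W=0, X=0, U=1, Z=1) weight 1/96
  (Y=1, W=0, X=0, U=1, Z=2) weight 1/96
  (Y=1, W=0, X=0, U=1, Z=3) weight 1/72
  (Y=2, W=0, X=2, U=0, Z=0) weight 1/216
  (Y=3, W=0, X=1, U=0, Z=0) weight 1/216
  … 86 more
Group by X:
  weight(X=0) = 1/6
  weight(X=1) = 1/12
  weight(X=2) = 1/12
Total weight = 1/6 + 1/12 + 1/12 = 1/3
P(X=0 | obs) = 1/6 / 1/3 = 1/2
P(X=1 | obs) = 1/12 / 1/3 = 1/4
P(X=2 | obs) = 1/12 / 1/3 = 1/4
argmax = 0

argmax_v P(X = v | obs) = 0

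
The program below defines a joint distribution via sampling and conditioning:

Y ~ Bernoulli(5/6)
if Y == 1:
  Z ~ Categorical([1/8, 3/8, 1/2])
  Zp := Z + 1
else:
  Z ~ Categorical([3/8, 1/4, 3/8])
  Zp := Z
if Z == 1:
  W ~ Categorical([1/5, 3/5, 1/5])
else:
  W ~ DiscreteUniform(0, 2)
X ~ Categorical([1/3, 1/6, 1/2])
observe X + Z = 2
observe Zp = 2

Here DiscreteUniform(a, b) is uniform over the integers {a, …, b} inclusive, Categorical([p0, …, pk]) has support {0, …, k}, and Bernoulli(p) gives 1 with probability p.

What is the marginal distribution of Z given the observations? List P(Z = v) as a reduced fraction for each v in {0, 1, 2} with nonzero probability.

Enumerate traces; 6 have nonzero weight after conditioning:
  (Y=0, Z=2, W=0, X=0) weight 1/144
  (Y=0, Z=2, W=1, X=0) weight 1/144
  (Y=0, Z=2, W=2, X=0) weight 1/144
  (Y=1, Z=1, W=0, X=1) weight 1/96
  (Y=1, Z=1, W=1, X=1) weight 1/32
  (Y=1, Z=1, W=2, X=1) weight 1/96
Group by Z:
  weight(Z=1) = 5/96
  weight(Z=2) = 1/48
Total weight = 5/96 + 1/48 = 7/96
P(Z=1 | obs) = 5/96 / 7/96 = 5/7
P(Z=2 | obs) = 1/48 / 7/96 = 2/7

P(Z=1) = 5/7, P(Z=2) = 2/7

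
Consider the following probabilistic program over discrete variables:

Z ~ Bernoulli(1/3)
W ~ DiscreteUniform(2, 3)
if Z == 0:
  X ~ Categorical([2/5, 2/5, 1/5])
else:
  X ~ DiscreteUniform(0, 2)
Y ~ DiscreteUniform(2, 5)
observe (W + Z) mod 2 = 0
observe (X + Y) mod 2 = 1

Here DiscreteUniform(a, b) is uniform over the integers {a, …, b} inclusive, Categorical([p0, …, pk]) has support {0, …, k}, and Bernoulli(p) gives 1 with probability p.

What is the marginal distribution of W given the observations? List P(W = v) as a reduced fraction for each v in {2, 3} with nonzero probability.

Enumerate traces; 12 have nonzero weight after conditioning:
  (Z=0, W=2, X=0, Y=3) weight 1/30
  (Z=0, W=2, X=0, Y=5) weight 1/30
  (Z=0, W=2, X=1, Y=2) weight 1/30
  (Z=0, W=2, X=1, Y=4) weight 1/30
  (Z=0, W=2, X=2, Y=3) weight 1/60
  (Z=0, W=2, X=2, Y=5) weight 1/60
  (Z=1, W=3, X=0, Y=3) weight 1/72
  (Z=1, W=3, X=0, Y=5) weight 1/72
  … 4 more
Group by W:
  weight(W=2) = 1/6
  weight(W=3) = 1/12
Total weight = 1/6 + 1/12 = 1/4
P(W=2 | obs) = 1/6 / 1/4 = 2/3
P(W=3 | obs) = 1/12 / 1/4 = 1/3

P(W=2) = 2/3, P(W=3) = 1/3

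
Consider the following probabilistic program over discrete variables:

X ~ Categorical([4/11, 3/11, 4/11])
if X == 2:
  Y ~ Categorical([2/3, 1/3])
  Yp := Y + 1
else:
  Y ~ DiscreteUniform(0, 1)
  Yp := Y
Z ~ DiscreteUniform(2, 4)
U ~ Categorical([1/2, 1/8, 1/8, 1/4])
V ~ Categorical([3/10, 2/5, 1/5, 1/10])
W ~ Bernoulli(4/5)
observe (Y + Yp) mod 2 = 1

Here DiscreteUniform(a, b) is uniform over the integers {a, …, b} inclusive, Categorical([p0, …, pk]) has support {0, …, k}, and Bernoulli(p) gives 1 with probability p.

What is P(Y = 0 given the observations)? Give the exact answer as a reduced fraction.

P(Y = 0 | obs) = 2/3

Enumerate traces; 192 have nonzero weight after conditioning:
  (X=2, Y=0, Z=2, U=0, V=0, W=0) weight 2/825
  (X=2, Y=0, Z=2, U=0, V=0, W=1) weight 8/825
  (X=2, Y=0, Z=2, U=0, V=1, W=0) weight 8/2475
  (X=2, Y=0, Z=2, U=0, V=1, W=1) weight 32/2475
  (X=2, Y=0, Z=2, U=0, V=2, W=0) weight 4/2475
  (X=2, Y=0, Z=2, U=0, V=2, W=1) weight 16/2475
  (X=2, Y=0, Z=2, U=0, V=3, W=0) weight 2/2475
  (X=2, Y=0, Z=2, U=0, V=3, W=1) weight 8/2475
  (X=2, Y=1, Z=2, U=0, V=0, W=0) weight 1/825
  … 183 more
Group by Y:
  weight(Y=0) = 8/33
  weight(Y=1) = 4/33
Total weight = 8/33 + 4/33 = 4/11
P(Y=0 | obs) = 8/33 / 4/11 = 2/3
P(Y=1 | obs) = 4/33 / 4/11 = 1/3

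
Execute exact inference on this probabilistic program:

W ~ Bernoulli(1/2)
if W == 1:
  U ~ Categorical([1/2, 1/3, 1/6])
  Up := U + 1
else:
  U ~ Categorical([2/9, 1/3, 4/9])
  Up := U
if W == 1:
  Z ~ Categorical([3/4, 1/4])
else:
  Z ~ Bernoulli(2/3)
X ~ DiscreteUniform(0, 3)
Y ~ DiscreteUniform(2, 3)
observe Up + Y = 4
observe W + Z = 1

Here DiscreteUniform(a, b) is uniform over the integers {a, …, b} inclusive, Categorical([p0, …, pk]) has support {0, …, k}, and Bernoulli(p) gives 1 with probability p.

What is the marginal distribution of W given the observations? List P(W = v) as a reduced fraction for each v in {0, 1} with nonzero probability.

Enumerate traces; 16 have nonzero weight after conditioning:
  (W=0, U=1, Z=1, X=0, Y=3) weight 1/72
  (W=0, U=1, Z=1, X=1, Y=3) weight 1/72
  (W=0, U=1, Z=1, X=2, Y=3) weight 1/72
  (W=0, U=1, Z=1, X=3, Y=3) weight 1/72
  (W=0, U=2, Z=1, X=0, Y=2) weight 1/54
  (W=0, U=2, Z=1, X=1, Y=2) weight 1/54
  (W=0, U=2, Z=1, X=2, Y=2) weight 1/54
  (W=0, U=2, Z=1, X=3, Y=2) weight 1/54
  (W=1, U=0, Z=0, X=0, Y=3) weight 3/128
  … 7 more
Group by W:
  weight(W=0) = 7/54
  weight(W=1) = 5/32
Total weight = 7/54 + 5/32 = 247/864
P(W=0 | obs) = 7/54 / 247/864 = 112/247
P(W=1 | obs) = 5/32 / 247/864 = 135/247

P(W=0) = 112/247, P(W=1) = 135/247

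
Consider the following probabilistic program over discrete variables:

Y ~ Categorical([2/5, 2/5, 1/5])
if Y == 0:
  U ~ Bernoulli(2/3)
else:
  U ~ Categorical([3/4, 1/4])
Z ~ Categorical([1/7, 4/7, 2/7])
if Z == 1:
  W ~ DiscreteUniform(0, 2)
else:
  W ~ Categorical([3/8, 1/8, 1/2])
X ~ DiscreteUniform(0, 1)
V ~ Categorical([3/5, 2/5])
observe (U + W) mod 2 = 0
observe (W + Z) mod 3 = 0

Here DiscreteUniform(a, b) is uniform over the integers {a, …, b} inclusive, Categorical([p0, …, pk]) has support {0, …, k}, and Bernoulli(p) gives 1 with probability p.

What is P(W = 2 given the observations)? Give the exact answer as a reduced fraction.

Enumerate traces; 36 have nonzero weight after conditioning:
  (Y=0, U=0, Z=0, W=0, X=0, V=0) weight 3/1400
  (Y=0, U=0, Z=0, W=0, X=0, V=1) weight 1/700
  (Y=0, U=0, Z=0, W=0, X=1, V=0) weight 3/1400
  (Y=0, U=0, Z=0, W=0, X=1, V=1) weight 1/700
  (Y=0, U=0, Z=1, W=2, X=0, V=0) weight 4/525
  (Y=0, U=0, Z=1, W=2, X=0, V=1) weight 8/1575
  (Y=0, U=0, Z=1, W=2, X=1, V=0) weight 4/525
  (Y=0, U=0, Z=1, W=2, X=1, V=1) weight 8/1575
  (Y=0, U=1, Z=2, W=1, X=0, V=0) weight 1/350
  … 27 more
Group by W:
  weight(W=0) = 1/32
  weight(W=1) = 5/336
  weight(W=2) = 1/9
Total weight = 1/32 + 5/336 + 1/9 = 317/2016
P(W=0 | obs) = 1/32 / 317/2016 = 63/317
P(W=1 | obs) = 5/336 / 317/2016 = 30/317
P(W=2 | obs) = 1/9 / 317/2016 = 224/317

P(W = 2 | obs) = 224/317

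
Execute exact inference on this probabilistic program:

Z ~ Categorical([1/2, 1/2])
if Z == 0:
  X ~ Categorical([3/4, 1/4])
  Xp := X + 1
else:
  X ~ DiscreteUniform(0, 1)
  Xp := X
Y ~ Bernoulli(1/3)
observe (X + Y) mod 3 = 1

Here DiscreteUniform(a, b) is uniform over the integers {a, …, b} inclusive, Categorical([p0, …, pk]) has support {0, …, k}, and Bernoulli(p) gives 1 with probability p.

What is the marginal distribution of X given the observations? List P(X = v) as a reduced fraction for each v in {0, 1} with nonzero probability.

P(X=0) = 5/11, P(X=1) = 6/11

Enumerate traces; 4 have nonzero weight after conditioning:
  (Z=0, X=0, Y=1) weight 1/8
  (Z=0, X=1, Y=0) weight 1/12
  (Z=1, X=0, Y=1) weight 1/12
  (Z=1, X=1, Y=0) weight 1/6
Group by X:
  weight(X=0) = 5/24
  weight(X=1) = 1/4
Total weight = 5/24 + 1/4 = 11/24
P(X=0 | obs) = 5/24 / 11/24 = 5/11
P(X=1 | obs) = 1/4 / 11/24 = 6/11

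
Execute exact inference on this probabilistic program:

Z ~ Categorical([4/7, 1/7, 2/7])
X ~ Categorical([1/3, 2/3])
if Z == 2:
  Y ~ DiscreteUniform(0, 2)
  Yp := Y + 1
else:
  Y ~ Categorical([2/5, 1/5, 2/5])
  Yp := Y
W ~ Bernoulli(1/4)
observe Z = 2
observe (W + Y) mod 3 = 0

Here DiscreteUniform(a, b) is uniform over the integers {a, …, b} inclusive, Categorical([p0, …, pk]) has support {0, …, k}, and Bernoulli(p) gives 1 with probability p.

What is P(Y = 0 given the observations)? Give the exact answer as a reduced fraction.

P(Y = 0 | obs) = 3/4

Enumerate traces; 4 have nonzero weight after conditioning:
  (Z=2, X=0, Y=0, W=0) weight 1/42
  (Z=2, X=0, Y=2, W=1) weight 1/126
  (Z=2, X=1, Y=0, W=0) weight 1/21
  (Z=2, X=1, Y=2, W=1) weight 1/63
Group by Y:
  weight(Y=0) = 1/14
  weight(Y=2) = 1/42
Total weight = 1/14 + 1/42 = 2/21
P(Y=0 | obs) = 1/14 / 2/21 = 3/4
P(Y=2 | obs) = 1/42 / 2/21 = 1/4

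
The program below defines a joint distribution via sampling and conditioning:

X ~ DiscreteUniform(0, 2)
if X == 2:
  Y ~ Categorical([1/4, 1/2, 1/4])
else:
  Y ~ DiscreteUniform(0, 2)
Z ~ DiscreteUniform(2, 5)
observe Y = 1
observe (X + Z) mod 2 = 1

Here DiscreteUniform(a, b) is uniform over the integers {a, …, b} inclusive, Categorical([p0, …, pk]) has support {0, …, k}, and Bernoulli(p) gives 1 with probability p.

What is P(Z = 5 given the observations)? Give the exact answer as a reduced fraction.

P(Z = 5 | obs) = 5/14

Enumerate traces; 6 have nonzero weight after conditioning:
  (X=0, Y=1, Z=3) weight 1/36
  (X=0, Y=1, Z=5) weight 1/36
  (X=1, Y=1, Z=2) weight 1/36
  (X=1, Y=1, Z=4) weight 1/36
  (X=2, Y=1, Z=3) weight 1/24
  (X=2, Y=1, Z=5) weight 1/24
Group by Z:
  weight(Z=2) = 1/36
  weight(Z=3) = 5/72
  weight(Z=4) = 1/36
  weight(Z=5) = 5/72
Total weight = 1/36 + 5/72 + 1/36 + 5/72 = 7/36
P(Z=2 | obs) = 1/36 / 7/36 = 1/7
P(Z=3 | obs) = 5/72 / 7/36 = 5/14
P(Z=4 | obs) = 1/36 / 7/36 = 1/7
P(Z=5 | obs) = 5/72 / 7/36 = 5/14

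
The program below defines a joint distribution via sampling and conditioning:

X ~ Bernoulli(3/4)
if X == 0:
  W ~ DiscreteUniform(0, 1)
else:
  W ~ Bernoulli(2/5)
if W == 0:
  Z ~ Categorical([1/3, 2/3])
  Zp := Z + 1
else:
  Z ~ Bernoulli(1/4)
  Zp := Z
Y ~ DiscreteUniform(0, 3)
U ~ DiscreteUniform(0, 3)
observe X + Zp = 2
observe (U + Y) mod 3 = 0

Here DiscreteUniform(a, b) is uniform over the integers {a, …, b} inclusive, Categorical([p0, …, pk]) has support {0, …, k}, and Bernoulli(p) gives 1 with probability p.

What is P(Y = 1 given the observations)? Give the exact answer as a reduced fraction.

Enumerate traces; 18 have nonzero weight after conditioning:
  (X=0, W=0, Z=1, Y=0, U=0) weight 1/192
  (X=0, W=0, Z=1, Y=0, U=3) weight 1/192
  (X=0, W=0, Z=1, Y=1, U=2) weight 1/192
  (X=0, W=0, Z=1, Y=2, U=1) weight 1/192
  (X=0, W=0, Z=1, Y=3, U=0) weight 1/192
  (X=0, W=0, Z=1, Y=3, U=3) weight 1/192
  (X=1, W=0, Z=0, Y=0, U=0) weight 3/320
  (X=1, W=0, Z=0, Y=0, U=3) weight 3/320
  … 10 more
Group by Y:
  weight(Y=0) = 37/960
  weight(Y=1) = 37/1920
  weight(Y=2) = 37/1920
  weight(Y=3) = 37/960
Total weight = 37/960 + 37/1920 + 37/1920 + 37/960 = 37/320
P(Y=0 | obs) = 37/960 / 37/320 = 1/3
P(Y=1 | obs) = 37/1920 / 37/320 = 1/6
P(Y=2 | obs) = 37/1920 / 37/320 = 1/6
P(Y=3 | obs) = 37/960 / 37/320 = 1/3

P(Y = 1 | obs) = 1/6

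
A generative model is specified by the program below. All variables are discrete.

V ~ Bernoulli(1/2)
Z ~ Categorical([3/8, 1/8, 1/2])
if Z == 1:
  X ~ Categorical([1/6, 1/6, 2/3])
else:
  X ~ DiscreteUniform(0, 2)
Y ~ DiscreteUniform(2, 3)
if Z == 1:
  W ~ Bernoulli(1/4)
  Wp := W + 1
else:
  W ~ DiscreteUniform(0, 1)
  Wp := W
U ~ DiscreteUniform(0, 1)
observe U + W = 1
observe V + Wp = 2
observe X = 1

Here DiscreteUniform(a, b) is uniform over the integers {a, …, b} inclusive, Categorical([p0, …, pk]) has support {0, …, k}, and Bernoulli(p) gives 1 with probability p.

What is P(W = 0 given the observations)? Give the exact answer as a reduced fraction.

P(W = 0 | obs) = 3/32

Enumerate traces; 8 have nonzero weight after conditioning:
  (V=0, Z=1, X=1, Y=2, W=1, U=0) weight 1/1536
  (V=0, Z=1, X=1, Y=3, W=1, U=0) weight 1/1536
  (V=1, Z=0, X=1, Y=2, W=1, U=0) weight 1/128
  (V=1, Z=0, X=1, Y=3, W=1, U=0) weight 1/128
  (V=1, Z=1, X=1, Y=2, W=0, U=1) weight 1/512
  (V=1, Z=1, X=1, Y=3, W=0, U=1) weight 1/512
  (V=1, Z=2, X=1, Y=2, W=1, U=0) weight 1/96
  (V=1, Z=2, X=1, Y=3, W=1, U=0) weight 1/96
Group by W:
  weight(W=0) = 1/256
  weight(W=1) = 29/768
Total weight = 1/256 + 29/768 = 1/24
P(W=0 | obs) = 1/256 / 1/24 = 3/32
P(W=1 | obs) = 29/768 / 1/24 = 29/32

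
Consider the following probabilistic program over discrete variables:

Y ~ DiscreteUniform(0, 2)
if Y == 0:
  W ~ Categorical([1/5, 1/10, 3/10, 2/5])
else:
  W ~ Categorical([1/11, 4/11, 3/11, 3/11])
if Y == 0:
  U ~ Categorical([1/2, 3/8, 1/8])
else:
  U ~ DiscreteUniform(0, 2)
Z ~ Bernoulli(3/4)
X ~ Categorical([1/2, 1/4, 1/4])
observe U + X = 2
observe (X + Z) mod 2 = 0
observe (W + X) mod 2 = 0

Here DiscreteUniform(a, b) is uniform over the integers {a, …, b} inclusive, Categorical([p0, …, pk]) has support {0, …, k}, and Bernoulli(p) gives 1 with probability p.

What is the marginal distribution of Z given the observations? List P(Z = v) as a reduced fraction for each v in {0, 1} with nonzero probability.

P(Z=0) = 194/517, P(Z=1) = 323/517

Enumerate traces; 18 have nonzero weight after conditioning:
  (Y=0, W=0, U=0, Z=0, X=2) weight 1/480
  (Y=0, W=0, U=2, Z=0, X=0) weight 1/960
  (Y=0, W=1, U=1, Z=1, X=1) weight 3/1280
  (Y=0, W=2, U=0, Z=0, X=2) weight 1/320
  (Y=0, W=2, U=2, Z=0, X=0) weight 1/640
  (Y=0, W=3, U=1, Z=1, X=1) weight 3/320
  (Y=1, W=0, U=0, Z=0, X=2) weight 1/1584
  (Y=1, W=0, U=2, Z=0, X=0) weight 1/792
  … 10 more
Group by Z:
  weight(Z=0) = 97/4224
  weight(Z=1) = 323/8448
Total weight = 97/4224 + 323/8448 = 47/768
P(Z=0 | obs) = 97/4224 / 47/768 = 194/517
P(Z=1 | obs) = 323/8448 / 47/768 = 323/517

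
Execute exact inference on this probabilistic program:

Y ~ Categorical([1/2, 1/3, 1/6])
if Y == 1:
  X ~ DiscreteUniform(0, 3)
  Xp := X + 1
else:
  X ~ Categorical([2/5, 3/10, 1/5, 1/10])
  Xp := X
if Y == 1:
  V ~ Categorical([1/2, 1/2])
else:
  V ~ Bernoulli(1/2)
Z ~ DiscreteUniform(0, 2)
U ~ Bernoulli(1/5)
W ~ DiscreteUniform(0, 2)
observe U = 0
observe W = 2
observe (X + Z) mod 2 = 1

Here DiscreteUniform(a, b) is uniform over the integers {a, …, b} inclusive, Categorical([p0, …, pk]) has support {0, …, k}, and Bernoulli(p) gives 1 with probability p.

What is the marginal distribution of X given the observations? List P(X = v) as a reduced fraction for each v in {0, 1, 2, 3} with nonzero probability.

P(X=0) = 21/86, P(X=1) = 17/43, P(X=2) = 13/86, P(X=3) = 9/43

Enumerate traces; 36 have nonzero weight after conditioning:
  (Y=0, X=0, V=0, Z=1, U=0, W=2) weight 2/225
  (Y=0, X=0, V=1, Z=1, U=0, W=2) weight 2/225
  (Y=0, X=1, V=0, Z=0, U=0, W=2) weight 1/150
  (Y=0, X=1, V=0, Z=2, U=0, W=2) weight 1/150
  (Y=0, X=1, V=1, Z=0, U=0, W=2) weight 1/150
  (Y=0, X=1, V=1, Z=2, U=0, W=2) weight 1/150
  (Y=0, X=2, V=0, Z=1, U=0, W=2) weight 1/225
  (Y=0, X=2, V=1, Z=1, U=0, W=2) weight 1/225
  (Y=0, X=3, V=0, Z=0, U=0, W=2) weight 1/450
  … 27 more
Group by X:
  weight(X=0) = 7/225
  weight(X=1) = 34/675
  weight(X=2) = 13/675
  weight(X=3) = 2/75
Total weight = 7/225 + 34/675 + 13/675 + 2/75 = 86/675
P(X=0 | obs) = 7/225 / 86/675 = 21/86
P(X=1 | obs) = 34/675 / 86/675 = 17/43
P(X=2 | obs) = 13/675 / 86/675 = 13/86
P(X=3 | obs) = 2/75 / 86/675 = 9/43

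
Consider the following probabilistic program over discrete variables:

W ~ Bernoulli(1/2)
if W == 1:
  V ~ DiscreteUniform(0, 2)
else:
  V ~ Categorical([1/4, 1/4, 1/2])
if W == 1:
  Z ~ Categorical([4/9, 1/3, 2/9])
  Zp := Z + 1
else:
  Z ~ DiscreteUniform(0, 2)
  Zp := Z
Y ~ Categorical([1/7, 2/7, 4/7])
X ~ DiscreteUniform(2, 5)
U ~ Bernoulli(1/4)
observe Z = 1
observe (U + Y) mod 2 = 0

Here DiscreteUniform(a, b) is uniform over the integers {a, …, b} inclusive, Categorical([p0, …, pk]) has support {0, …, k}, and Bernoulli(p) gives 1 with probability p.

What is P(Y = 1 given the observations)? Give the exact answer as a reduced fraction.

Enumerate traces; 72 have nonzero weight after conditioning:
  (W=0, V=0, Z=1, Y=0, X=2, U=0) weight 1/896
  (W=0, V=0, Z=1, Y=0, X=3, U=0) weight 1/896
  (W=0, V=0, Z=1, Y=0, X=4, U=0) weight 1/896
  (W=0, V=0, Z=1, Y=0, X=5, U=0) weight 1/896
  (W=0, V=0, Z=1, Y=1, X=2, U=1) weight 1/1344
  (W=0, V=0, Z=1, Y=1, X=3, U=1) weight 1/1344
  (W=0, V=0, Z=1, Y=1, X=4, U=1) weight 1/1344
  (W=0, V=0, Z=1, Y=1, X=5, U=1) weight 1/1344
  (W=0, V=0, Z=1, Y=2, X=2, U=0) weight 1/224
  … 63 more
Group by Y:
  weight(Y=0) = 1/28
  weight(Y=1) = 1/42
  weight(Y=2) = 1/7
Total weight = 1/28 + 1/42 + 1/7 = 17/84
P(Y=0 | obs) = 1/28 / 17/84 = 3/17
P(Y=1 | obs) = 1/42 / 17/84 = 2/17
P(Y=2 | obs) = 1/7 / 17/84 = 12/17

P(Y = 1 | obs) = 2/17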